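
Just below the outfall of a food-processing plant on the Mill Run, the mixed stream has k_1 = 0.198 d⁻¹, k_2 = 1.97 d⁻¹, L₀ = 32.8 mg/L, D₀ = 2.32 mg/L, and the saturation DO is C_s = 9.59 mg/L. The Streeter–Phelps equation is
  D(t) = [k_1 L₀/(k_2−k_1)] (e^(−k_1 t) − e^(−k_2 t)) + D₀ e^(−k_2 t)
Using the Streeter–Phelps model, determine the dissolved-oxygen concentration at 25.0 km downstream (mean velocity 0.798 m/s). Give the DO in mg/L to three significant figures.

DO ≈ 6.84 mg/L

Travel time t = x/v = 25.0 km / (0.798 m/s) = 25000 m / 0.798 m/s = 31330 s = 0.3626 d.
k_1 L₀/(k_2−k_1) = 0.198×32.8/(1.97−0.198) = 6.494/1.772 = 3.665 mg/L.
e^(−k_1 t) = e^(−0.198×0.3626) = 0.9307; e^(−k_2 t) = e^(−1.97×0.3626) = 0.4895.
D = 3.665 × (0.9307 − 0.4895) + 2.32 × 0.4895 = 1.617 + 1.136 = 2.753 mg/L.
DO = C_s − D = 9.59 − 2.753 = 6.837 mg/L.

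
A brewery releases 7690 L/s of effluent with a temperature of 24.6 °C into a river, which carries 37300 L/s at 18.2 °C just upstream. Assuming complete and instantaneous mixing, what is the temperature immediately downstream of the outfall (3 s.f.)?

Flow-weighted mixing: C = (Q_r C_r + Q_w C_w)/(Q_r + Q_w)
= (37300×18.2 + 7690×24.6)/(37300 + 7690) = 868000/44990 = 19.29 °C.

19.3 °C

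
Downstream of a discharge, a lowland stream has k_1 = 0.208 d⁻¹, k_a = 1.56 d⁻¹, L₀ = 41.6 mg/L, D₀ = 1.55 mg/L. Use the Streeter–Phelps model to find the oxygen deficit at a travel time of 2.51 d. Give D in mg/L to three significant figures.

D ≈ 3.70 mg/L

k_1 L₀/(k_a−k_1) = 0.208×41.6/(1.56−0.208) = 8.653/1.352 = 6.400 mg/L.
e^(−k_1 t) = e^(−0.208×2.510) = 0.5933; e^(−k_a t) = e^(−1.56×2.510) = 0.01993.
D = 6.400 × (0.5933 − 0.01993) + 1.55 × 0.01993 = 3.669 + 0.03089 = 3.700 mg/L.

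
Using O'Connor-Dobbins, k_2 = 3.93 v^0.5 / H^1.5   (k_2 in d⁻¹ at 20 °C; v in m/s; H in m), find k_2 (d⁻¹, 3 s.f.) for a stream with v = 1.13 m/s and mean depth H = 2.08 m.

k_2 ≈ 1.39 d⁻¹

k_2 = 3.93 × 1.13^0.5 / 2.08^1.5 = 3.93 × 1.063 / 3.000 = 1.393 d⁻¹.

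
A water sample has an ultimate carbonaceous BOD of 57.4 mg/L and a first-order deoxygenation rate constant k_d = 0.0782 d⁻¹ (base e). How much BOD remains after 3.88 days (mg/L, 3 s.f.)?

L_t = L₀ e^(−k_d t) = 57.4 × e^(−0.0782×3.88) = 57.4 × 0.7383 = 42.38 mg/L.

L ≈ 42.4 mg/L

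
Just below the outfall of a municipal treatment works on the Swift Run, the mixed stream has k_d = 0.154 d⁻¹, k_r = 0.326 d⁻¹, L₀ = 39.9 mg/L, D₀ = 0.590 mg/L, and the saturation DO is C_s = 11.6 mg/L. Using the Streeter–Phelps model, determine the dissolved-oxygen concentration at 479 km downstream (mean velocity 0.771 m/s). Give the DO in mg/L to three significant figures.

Travel time t = x/v = 479 km / (0.771 m/s) = 479000 m / 0.771 m/s = 621300 s = 7.191 d.
k_d L₀/(k_r−k_d) = 0.154×39.9/(0.326−0.154) = 6.145/0.1720 = 35.72 mg/L.
e^(−k_d t) = e^(−0.154×7.191) = 0.3304; e^(−k_r t) = e^(−0.326×7.191) = 0.09593.
D = 35.72 × (0.3304 − 0.09593) + 0.590 × 0.09593 = 8.377 + 0.05660 = 8.434 mg/L.
DO = C_s − D = 11.6 − 8.434 = 3.166 mg/L.

DO ≈ 3.17 mg/L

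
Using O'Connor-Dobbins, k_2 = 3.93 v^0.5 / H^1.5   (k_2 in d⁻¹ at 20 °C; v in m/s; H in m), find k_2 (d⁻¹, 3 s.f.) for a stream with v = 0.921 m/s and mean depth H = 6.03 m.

k_2 ≈ 0.255 d⁻¹

k_2 = 3.93 × 0.921^0.5 / 6.03^1.5 = 3.93 × 0.9597 / 14.81 = 0.2547 d⁻¹.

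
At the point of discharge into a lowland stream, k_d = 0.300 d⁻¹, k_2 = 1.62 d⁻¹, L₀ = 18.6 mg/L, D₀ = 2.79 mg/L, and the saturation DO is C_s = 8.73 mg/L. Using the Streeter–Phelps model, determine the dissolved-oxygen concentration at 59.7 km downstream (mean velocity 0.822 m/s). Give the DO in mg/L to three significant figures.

DO ≈ 5.81 mg/L

Travel time t = x/v = 59.7 km / (0.822 m/s) = 59700 m / 0.822 m/s = 72630 s = 0.8406 d.
k_d L₀/(k_2−k_d) = 0.300×18.6/(1.62−0.300) = 5.580/1.320 = 4.227 mg/L.
e^(−k_d t) = e^(−0.300×0.8406) = 0.7771; e^(−k_2 t) = e^(−1.62×0.8406) = 0.2562.
D = 4.227 × (0.7771 − 0.2562) + 2.79 × 0.2562 = 2.202 + 0.7148 = 2.917 mg/L.
DO = C_s − D = 8.73 − 2.917 = 5.813 mg/L.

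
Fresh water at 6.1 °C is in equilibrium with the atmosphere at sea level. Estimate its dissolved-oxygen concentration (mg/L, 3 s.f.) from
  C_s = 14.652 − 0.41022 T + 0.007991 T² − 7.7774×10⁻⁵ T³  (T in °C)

C_s = 14.652 − 0.41022×6.1 + 0.007991×6.1² − 7.7774×10⁻⁵×6.1³ = 12.43 mg/L.

C_s ≈ 12.4 mg/L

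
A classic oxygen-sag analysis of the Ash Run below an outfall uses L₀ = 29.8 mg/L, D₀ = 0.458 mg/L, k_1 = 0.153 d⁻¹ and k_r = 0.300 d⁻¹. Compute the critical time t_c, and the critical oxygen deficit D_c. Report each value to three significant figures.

t_c ≈ 4.48 d; D_c ≈ 7.66 mg/L

t_c = [1/(k_r−k_1)] ln[(k_r/k_1)(1 − D₀(k_r−k_1)/(k_1 L₀))]
= [1/(0.300−0.153)] ln[(0.300/0.153)(1 − 0.458×0.1470/(0.153×29.8))]
= (1/0.1470) ln[1.961 × 0.9852] = 6.803 × ln(1.932) = 6.803 × 0.6585 = 4.479 d.
L(t_c) = L₀ e^(−k_1 t_c) = 29.8 × 0.5039 = 15.02 mg/L, and at the critical point k_r D_c = k_1 L, so D_c = (0.153/0.300) × 15.02 = 7.659 mg/L.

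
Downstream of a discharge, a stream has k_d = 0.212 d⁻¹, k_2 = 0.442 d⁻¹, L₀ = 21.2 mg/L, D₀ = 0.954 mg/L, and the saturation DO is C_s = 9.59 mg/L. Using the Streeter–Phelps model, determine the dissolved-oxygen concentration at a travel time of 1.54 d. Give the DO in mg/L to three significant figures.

DO ≈ 4.90 mg/L

k_d L₀/(k_2−k_d) = 0.212×21.2/(0.442−0.212) = 4.494/0.2300 = 19.54 mg/L.
e^(−k_d t) = e^(−0.212×1.540) = 0.7215; e^(−k_2 t) = e^(−0.442×1.540) = 0.5063.
D = 19.54 × (0.7215 − 0.5063) + 0.954 × 0.5063 = 4.205 + 0.4830 = 4.688 mg/L.
DO = C_s − D = 9.59 − 4.688 = 4.902 mg/L.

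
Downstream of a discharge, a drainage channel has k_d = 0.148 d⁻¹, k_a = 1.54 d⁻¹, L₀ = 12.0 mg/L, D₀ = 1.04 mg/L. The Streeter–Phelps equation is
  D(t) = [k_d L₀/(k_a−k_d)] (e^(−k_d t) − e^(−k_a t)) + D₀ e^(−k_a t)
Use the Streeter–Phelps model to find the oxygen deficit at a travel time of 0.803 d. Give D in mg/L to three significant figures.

k_d L₀/(k_a−k_d) = 0.148×12.0/(1.54−0.148) = 1.776/1.392 = 1.276 mg/L.
e^(−k_d t) = e^(−0.148×0.8030) = 0.8879; e^(−k_a t) = e^(−1.54×0.8030) = 0.2904.
D = 1.276 × (0.8879 − 0.2904) + 1.04 × 0.2904 = 0.7624 + 0.3020 = 1.064 mg/L.

D ≈ 1.06 mg/L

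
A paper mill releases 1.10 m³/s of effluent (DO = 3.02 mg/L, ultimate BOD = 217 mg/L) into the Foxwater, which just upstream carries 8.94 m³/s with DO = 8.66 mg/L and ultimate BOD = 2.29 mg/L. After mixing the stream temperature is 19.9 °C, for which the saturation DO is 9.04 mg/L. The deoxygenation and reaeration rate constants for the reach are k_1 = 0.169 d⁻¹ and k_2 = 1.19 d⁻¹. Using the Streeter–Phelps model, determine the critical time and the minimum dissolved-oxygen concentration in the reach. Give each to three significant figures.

t_c ≈ 1.65 d; minimum DO ≈ 6.27 mg/L

Mixed DO = (8.94×8.66 + 1.10×3.02)/(8.94+1.10) = 80.74/10.04 = 8.042 mg/L.
Mixed L₀ = (8.94×2.29 + 1.10×217)/(10.04) = 259.2/10.04 = 25.81 mg/L.
Initial deficit D₀ = C_s − DO₀ = 9.04 − 8.042 = 0.9979 mg/L.
t_c = (1/1.021) ln[(1.19/0.169)(1 − 0.9979×1.021/(0.169×25.81))] = 0.9794 × ln(5.397) = 1.651 d.
D_c = (0.169/1.19) × 25.81 × e^(−0.169×1.651) = 0.1420 × 25.81 × 0.7565 = 2.773 mg/L.
Minimum DO = 9.04 − 2.773 = 6.267 mg/L.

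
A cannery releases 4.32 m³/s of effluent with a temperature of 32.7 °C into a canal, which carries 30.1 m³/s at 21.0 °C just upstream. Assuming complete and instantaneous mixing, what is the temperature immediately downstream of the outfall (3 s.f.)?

Flow-weighted mixing: C = (Q_r C_r + Q_w C_w)/(Q_r + Q_w)
= (30.1×21.0 + 4.32×32.7)/(30.1 + 4.32) = 773.4/34.42 = 22.47 °C.

22.5 °C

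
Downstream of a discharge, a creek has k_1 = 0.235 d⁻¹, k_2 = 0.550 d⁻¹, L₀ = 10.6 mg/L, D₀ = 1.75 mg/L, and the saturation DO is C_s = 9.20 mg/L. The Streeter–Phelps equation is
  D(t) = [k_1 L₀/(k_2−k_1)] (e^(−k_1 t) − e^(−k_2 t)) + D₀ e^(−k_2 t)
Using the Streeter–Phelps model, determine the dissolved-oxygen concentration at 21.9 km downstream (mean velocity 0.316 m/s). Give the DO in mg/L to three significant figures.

Travel time t = x/v = 21.9 km / (0.316 m/s) = 21900 m / 0.316 m/s = 69300 s = 0.8021 d.
k_1 L₀/(k_2−k_1) = 0.235×10.6/(0.550−0.235) = 2.491/0.3150 = 7.908 mg/L.
e^(−k_1 t) = e^(−0.235×0.8021) = 0.8282; e^(−k_2 t) = e^(−0.550×0.8021) = 0.6433.
D = 7.908 × (0.8282 − 0.6433) + 1.75 × 0.6433 = 1.462 + 1.126 = 2.588 mg/L.
DO = C_s − D = 9.20 − 2.588 = 6.612 mg/L.

DO ≈ 6.61 mg/L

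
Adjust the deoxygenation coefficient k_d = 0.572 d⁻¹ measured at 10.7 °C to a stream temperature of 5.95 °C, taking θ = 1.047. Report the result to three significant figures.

k_d(T₂) = k_d(T₁) · θ^(T₂−T₁) = 0.572 × 1.047^(5.95−10.7)
= 0.572 × 1.047^-4.75 = 0.572 × 0.8040 = 0.4599 d⁻¹.

k_d ≈ 0.460 d⁻¹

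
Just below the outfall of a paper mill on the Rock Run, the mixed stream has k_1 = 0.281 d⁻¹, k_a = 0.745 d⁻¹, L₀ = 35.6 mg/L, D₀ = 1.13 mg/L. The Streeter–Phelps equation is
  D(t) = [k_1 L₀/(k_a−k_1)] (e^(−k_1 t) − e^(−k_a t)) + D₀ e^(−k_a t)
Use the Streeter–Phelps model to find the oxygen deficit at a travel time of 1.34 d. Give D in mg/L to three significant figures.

k_1 L₀/(k_a−k_1) = 0.281×35.6/(0.745−0.281) = 10.00/0.4640 = 21.56 mg/L.
e^(−k_1 t) = e^(−0.281×1.340) = 0.6862; e^(−k_a t) = e^(−0.745×1.340) = 0.3685.
D = 21.56 × (0.6862 − 0.3685) + 1.13 × 0.3685 = 6.850 + 0.4164 = 7.266 mg/L.

D ≈ 7.27 mg/L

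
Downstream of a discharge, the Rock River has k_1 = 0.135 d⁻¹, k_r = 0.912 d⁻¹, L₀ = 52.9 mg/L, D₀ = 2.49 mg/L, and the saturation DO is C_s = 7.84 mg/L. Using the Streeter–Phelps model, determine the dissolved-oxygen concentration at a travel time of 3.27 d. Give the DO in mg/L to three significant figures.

DO ≈ 2.27 mg/L

k_1 L₀/(k_r−k_1) = 0.135×52.9/(0.912−0.135) = 7.142/0.7770 = 9.191 mg/L.
e^(−k_1 t) = e^(−0.135×3.270) = 0.6431; e^(−k_r t) = e^(−0.912×3.270) = 0.05068.
D = 9.191 × (0.6431 − 0.05068) + 2.49 × 0.05068 = 5.445 + 0.1262 = 5.571 mg/L.
DO = C_s − D = 7.84 − 5.571 = 2.269 mg/L.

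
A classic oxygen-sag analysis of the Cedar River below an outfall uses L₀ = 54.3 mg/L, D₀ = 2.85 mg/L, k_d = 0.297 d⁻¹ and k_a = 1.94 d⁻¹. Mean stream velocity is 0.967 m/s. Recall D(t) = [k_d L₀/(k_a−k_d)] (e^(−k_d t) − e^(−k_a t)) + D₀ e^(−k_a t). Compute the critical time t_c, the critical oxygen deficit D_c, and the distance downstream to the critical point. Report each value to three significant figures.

t_c ≈ 0.933 d; D_c ≈ 6.30 mg/L; x_c ≈ 78.0 km

At the critical point dD/dt = 0, so k_d L₀ e^(−k_d t) = k_a D. Substituting D(t) from the Streeter–Phelps equation and solving for t gives
t_c = ln[(k_a/k_d)(1 − D₀(k_a−k_d)/(k_d L₀))] / (k_a−k_d).
Here k_a−k_d = 1.643 d⁻¹ and 1 − D₀(k_a−k_d)/(k_d L₀) = 1 − 2.85×1.643/(0.297×54.3) = 0.7096, so
t_c = ln(6.532 × 0.7096) / 1.643 = 1.534 / 1.643 = 0.9335 d.
D_c = (k_d/k_a) L₀ e^(−k_d t_c) = (0.297/1.94) × 54.3 × e^(−0.297×0.9335) = 0.1531 × 54.3 × 0.7579 = 6.300 mg/L.
x_c = v t_c = 0.967 m/s × 0.9335 d × 86400 s/d = 77990 m ≈ 78.0 km.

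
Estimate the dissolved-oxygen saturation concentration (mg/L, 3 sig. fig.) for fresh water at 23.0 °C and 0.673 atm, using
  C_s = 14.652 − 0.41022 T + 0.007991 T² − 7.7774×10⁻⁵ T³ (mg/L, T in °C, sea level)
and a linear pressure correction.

At sea level: C_s = 14.652 − 0.41022×23.0 + 0.007991×23.0² − 7.7774×10⁻⁵×23.0³ = 8.498 mg/L.
Pressure correction: C_s' = 8.498 × 0.673 = 5.719 mg/L.

C_s ≈ 5.72 mg/L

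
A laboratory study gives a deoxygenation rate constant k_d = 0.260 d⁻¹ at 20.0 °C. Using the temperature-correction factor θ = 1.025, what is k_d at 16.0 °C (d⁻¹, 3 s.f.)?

k_d(T₂) = k_d(T₁) · θ^(T₂−T₁) = 0.260 × 1.025^(16.0−20.0)
= 0.260 × 1.025^-4.00 = 0.260 × 0.9060 = 0.2355 d⁻¹.

k_d ≈ 0.236 d⁻¹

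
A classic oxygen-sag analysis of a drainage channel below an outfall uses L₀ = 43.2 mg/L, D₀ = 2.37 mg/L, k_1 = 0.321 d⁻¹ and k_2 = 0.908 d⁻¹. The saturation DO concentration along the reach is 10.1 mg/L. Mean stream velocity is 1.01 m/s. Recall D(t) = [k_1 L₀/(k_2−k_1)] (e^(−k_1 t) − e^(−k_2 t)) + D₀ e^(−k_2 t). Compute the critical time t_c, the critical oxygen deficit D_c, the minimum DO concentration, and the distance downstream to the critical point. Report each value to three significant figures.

With k_2/k_1 = 2.829 and 1 − D₀(k_2−k_1)/(k_1 L₀) = 0.8997,
t_c = ln(2.829 × 0.8997) / (0.908 − 0.321) = ln(2.545) / 0.5870 = 0.9341/0.5870 = 1.591 d.
D_c = (k_1/k_2) L₀ e^(−k_1 t_c) = (0.321/0.908) × 43.2 × e^(−0.321×1.591) = 0.3535 × 43.2 × 0.6000 = 9.164 mg/L.
Minimum DO = C_s − D_c = 10.1 − 9.164 = 0.9364 mg/L.
x_c = v t_c = 1.01 m/s × 1.591 d × 86400 s/d = 138900 m ≈ 139 km.

t_c ≈ 1.59 d; D_c ≈ 9.16 mg/L; min DO ≈ 0.936 mg/L; x_c ≈ 139 km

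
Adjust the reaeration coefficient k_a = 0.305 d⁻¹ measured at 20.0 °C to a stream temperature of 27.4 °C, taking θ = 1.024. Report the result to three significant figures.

k_a ≈ 0.364 d⁻¹

k_a(T₂) = k_a(T₁) · θ^(T₂−T₁) = 0.305 × 1.024^(27.4−20.0)
= 0.305 × 1.024^7.40 = 0.305 × 1.192 = 0.3635 d⁻¹.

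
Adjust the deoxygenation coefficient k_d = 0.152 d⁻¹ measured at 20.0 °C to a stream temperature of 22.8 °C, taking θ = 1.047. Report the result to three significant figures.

k_d(T₂) = k_d(T₁) · θ^(T₂−T₁) = 0.152 × 1.047^(22.8−20.0)
= 0.152 × 1.047^2.80 = 0.152 × 1.137 = 0.1729 d⁻¹.

k_d ≈ 0.173 d⁻¹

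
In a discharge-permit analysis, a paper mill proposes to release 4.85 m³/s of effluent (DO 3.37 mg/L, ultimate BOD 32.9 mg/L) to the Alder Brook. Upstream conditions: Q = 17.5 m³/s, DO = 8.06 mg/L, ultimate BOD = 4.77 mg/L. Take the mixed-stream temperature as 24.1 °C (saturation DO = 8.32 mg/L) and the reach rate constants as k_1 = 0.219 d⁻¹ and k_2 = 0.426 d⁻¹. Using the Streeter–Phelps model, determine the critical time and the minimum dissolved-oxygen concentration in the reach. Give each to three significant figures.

t_c ≈ 2.65 d; minimum DO ≈ 5.19 mg/L

Mixed DO = (17.5×8.06 + 4.85×3.37)/(17.5+4.85) = 157.4/22.35 = 7.042 mg/L.
Mixed L₀ = (17.5×4.77 + 4.85×32.9)/(22.35) = 243.0/22.35 = 10.87 mg/L.
Initial deficit D₀ = C_s − DO₀ = 8.32 − 7.042 = 1.278 mg/L.
t_c = (1/0.2070) ln[(0.426/0.219)(1 − 1.278×0.2070/(0.219×10.87))] = 4.831 × ln(1.729) = 2.646 d.
D_c = (0.219/0.426) × 10.87 × e^(−0.219×2.646) = 0.5141 × 10.87 × 0.5602 = 3.132 mg/L.
Minimum DO = 8.32 − 3.132 = 5.188 mg/L.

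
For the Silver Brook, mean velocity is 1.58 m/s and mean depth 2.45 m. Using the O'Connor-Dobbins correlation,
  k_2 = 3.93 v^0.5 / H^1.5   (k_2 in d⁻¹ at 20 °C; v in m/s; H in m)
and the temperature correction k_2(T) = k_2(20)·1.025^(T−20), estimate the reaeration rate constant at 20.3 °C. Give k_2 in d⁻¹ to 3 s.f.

k_2 ≈ 1.30 d⁻¹

k_2(20) = 3.93 × 1.58^0.5 / 2.45^1.5 = 3.93 × 1.257 / 3.835 = 1.288 d⁻¹.
k_2(20.3) = 1.288 × 1.025^(20.3−20) = 1.288 × 1.007 = 1.298 d⁻¹.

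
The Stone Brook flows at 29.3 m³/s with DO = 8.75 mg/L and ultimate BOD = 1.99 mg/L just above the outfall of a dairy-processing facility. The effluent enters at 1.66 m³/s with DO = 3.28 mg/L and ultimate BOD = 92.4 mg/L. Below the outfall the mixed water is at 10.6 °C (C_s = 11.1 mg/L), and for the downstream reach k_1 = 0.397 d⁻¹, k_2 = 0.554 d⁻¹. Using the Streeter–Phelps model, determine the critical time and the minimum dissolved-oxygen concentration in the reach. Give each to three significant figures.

Mixed DO = (29.3×8.75 + 1.66×3.28)/(29.3+1.66) = 261.8/30.96 = 8.457 mg/L.
Mixed L₀ = (29.3×1.99 + 1.66×92.4)/(30.96) = 211.7/30.96 = 6.838 mg/L.
Initial deficit D₀ = C_s − DO₀ = 11.1 − 8.457 = 2.643 mg/L.
t_c = (1/0.1570) ln[(0.554/0.397)(1 − 2.643×0.1570/(0.397×6.838))] = 6.369 × ln(1.182) = 1.066 d.
D_c = (0.397/0.554) × 6.838 × e^(−0.397×1.066) = 0.7166 × 6.838 × 0.6550 = 3.210 mg/L.
Minimum DO = 11.1 − 3.210 = 7.890 mg/L.

t_c ≈ 1.07 d; minimum DO ≈ 7.89 mg/L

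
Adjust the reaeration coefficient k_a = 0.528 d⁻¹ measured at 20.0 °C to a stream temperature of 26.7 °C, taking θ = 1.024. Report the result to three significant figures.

k_a ≈ 0.619 d⁻¹

k_a(T₂) = k_a(T₁) · θ^(T₂−T₁) = 0.528 × 1.024^(26.7−20.0)
= 0.528 × 1.024^6.70 = 0.528 × 1.172 = 0.6189 d⁻¹.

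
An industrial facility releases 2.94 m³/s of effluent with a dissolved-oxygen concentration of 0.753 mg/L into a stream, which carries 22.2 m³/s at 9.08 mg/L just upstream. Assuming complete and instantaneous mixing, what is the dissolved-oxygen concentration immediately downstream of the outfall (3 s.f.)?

Flow-weighted mixing: C = (Q_r C_r + Q_w C_w)/(Q_r + Q_w)
= (22.2×9.08 + 2.94×0.753)/(22.2 + 2.94) = 203.8/25.14 = 8.106 mg/L.

8.11 mg/L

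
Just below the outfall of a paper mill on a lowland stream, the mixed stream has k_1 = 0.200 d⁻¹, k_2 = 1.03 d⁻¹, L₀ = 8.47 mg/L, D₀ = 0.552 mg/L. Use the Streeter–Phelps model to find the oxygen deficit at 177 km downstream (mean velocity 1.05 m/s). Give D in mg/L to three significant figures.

Travel time t = x/v = 177 km / (1.05 m/s) = 177000 m / 1.05 m/s = 168600 s = 1.951 d.
k_1 L₀/(k_2−k_1) = 0.200×8.47/(1.03−0.200) = 1.694/0.8300 = 2.041 mg/L.
e^(−k_1 t) = e^(−0.200×1.951) = 0.6769; e^(−k_2 t) = e^(−1.03×1.951) = 0.1340.
D = 2.041 × (0.6769 − 0.1340) + 0.552 × 0.1340 = 1.108 + 0.07399 = 1.182 mg/L.

D ≈ 1.18 mg/L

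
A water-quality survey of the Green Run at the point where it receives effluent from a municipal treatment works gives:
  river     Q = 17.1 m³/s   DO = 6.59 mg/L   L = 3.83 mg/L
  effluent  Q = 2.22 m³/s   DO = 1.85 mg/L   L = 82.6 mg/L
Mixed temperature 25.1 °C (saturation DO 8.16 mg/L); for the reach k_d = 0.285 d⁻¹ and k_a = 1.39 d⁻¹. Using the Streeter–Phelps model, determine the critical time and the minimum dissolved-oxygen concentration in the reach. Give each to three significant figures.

Mixed DO = (17.1×6.59 + 2.22×1.85)/(17.1+2.22) = 116.8/19.32 = 6.045 mg/L.
Mixed L₀ = (17.1×3.83 + 2.22×82.6)/(19.32) = 248.9/19.32 = 12.88 mg/L.
Initial deficit D₀ = C_s − DO₀ = 8.16 − 6.045 = 2.115 mg/L.
t_c = (1/1.105) ln[(1.39/0.285)(1 − 2.115×1.105/(0.285×12.88))] = 0.9050 × ln(1.773) = 0.5182 d.
D_c = (0.285/1.39) × 12.88 × e^(−0.285×0.5182) = 0.2050 × 12.88 × 0.8627 = 2.279 mg/L.
Minimum DO = 8.16 − 2.279 = 5.881 mg/L.

t_c ≈ 0.518 d; minimum DO ≈ 5.88 mg/L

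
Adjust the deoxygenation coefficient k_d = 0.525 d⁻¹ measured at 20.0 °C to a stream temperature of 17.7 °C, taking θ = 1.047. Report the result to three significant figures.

k_d ≈ 0.472 d⁻¹

k_d(T₂) = k_d(T₁) · θ^(T₂−T₁) = 0.525 × 1.047^(17.7−20.0)
= 0.525 × 1.047^-2.30 = 0.525 × 0.8998 = 0.4724 d⁻¹.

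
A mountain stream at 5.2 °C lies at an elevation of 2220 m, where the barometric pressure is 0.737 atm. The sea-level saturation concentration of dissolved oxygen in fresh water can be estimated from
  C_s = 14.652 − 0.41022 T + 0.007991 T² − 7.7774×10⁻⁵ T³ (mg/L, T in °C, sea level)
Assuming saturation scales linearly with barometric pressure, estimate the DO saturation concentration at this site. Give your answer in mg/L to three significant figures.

At sea level: C_s = 14.652 − 0.41022×5.2 + 0.007991×5.2² − 7.7774×10⁻⁵×5.2³ = 12.72 mg/L.
Pressure correction: C_s' = 12.72 × 0.737 = 9.378 mg/L.

C_s ≈ 9.38 mg/L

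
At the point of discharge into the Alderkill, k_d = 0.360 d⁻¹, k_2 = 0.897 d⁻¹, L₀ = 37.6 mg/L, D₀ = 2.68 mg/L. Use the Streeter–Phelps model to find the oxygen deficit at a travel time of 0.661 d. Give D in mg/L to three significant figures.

k_d L₀/(k_2−k_d) = 0.360×37.6/(0.897−0.360) = 13.54/0.5370 = 25.21 mg/L.
e^(−k_d t) = e^(−0.360×0.6610) = 0.7882; e^(−k_2 t) = e^(−0.897×0.6610) = 0.5527.
D = 25.21 × (0.7882 − 0.5527) + 2.68 × 0.5527 = 5.937 + 1.481 = 7.418 mg/L.

D ≈ 7.42 mg/L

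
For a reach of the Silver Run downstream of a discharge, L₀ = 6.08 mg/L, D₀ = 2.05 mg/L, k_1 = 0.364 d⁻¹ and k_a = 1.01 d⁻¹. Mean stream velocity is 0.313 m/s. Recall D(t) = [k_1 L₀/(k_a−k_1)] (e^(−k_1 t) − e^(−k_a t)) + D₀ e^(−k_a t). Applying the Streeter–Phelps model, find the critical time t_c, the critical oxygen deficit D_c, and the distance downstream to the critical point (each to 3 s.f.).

t_c ≈ 0.168 d; D_c ≈ 2.06 mg/L; x_c ≈ 4.53 km

At the critical point dD/dt = 0, so k_1 L₀ e^(−k_1 t) = k_a D. Substituting D(t) from the Streeter–Phelps equation and solving for t gives
t_c = ln[(k_a/k_1)(1 − D₀(k_a−k_1)/(k_1 L₀))] / (k_a−k_1).
Here k_a−k_1 = 0.6460 d⁻¹ and 1 − D₀(k_a−k_1)/(k_1 L₀) = 1 − 2.05×0.6460/(0.364×6.08) = 0.4016, so
t_c = ln(2.775 × 0.4016) / 0.6460 = 0.1083 / 0.6460 = 0.1676 d.
D_c = (k_1/k_a) L₀ e^(−k_1 t_c) = (0.364/1.01) × 6.08 × e^(−0.364×0.1676) = 0.3604 × 6.08 × 0.9408 = 2.062 mg/L.
x_c = v t_c = 0.313 m/s × 0.1676 d × 86400 s/d = 4533 m ≈ 4.53 km.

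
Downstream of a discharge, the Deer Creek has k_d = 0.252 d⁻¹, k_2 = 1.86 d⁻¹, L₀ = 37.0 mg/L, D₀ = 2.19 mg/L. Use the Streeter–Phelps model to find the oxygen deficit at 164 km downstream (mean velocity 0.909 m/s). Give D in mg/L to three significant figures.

D ≈ 3.35 mg/L

Travel time t = x/v = 164 km / (0.909 m/s) = 164000 m / 0.909 m/s = 180400 s = 2.088 d.
k_d L₀/(k_2−k_d) = 0.252×37.0/(1.86−0.252) = 9.324/1.608 = 5.799 mg/L.
e^(−k_d t) = e^(−0.252×2.088) = 0.5908; e^(−k_2 t) = e^(−1.86×2.088) = 0.02057.
D = 5.799 × (0.5908 − 0.02057) + 2.19 × 0.02057 = 3.307 + 0.04504 = 3.352 mg/L.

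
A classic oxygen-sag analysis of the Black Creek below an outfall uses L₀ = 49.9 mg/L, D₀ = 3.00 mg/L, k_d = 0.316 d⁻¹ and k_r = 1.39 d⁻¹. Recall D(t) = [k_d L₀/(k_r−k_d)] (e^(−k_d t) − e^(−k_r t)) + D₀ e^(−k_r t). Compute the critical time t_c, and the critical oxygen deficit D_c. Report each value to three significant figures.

With k_r/k_d = 4.399 and 1 − D₀(k_r−k_d)/(k_d L₀) = 0.7957,
t_c = ln(4.399 × 0.7957) / (1.39 − 0.316) = ln(3.500) / 1.074 = 1.253/1.074 = 1.166 d.
D_c = (k_d/k_r) L₀ e^(−k_d t_c) = (0.316/1.39) × 49.9 × e^(−0.316×1.166) = 0.2273 × 49.9 × 0.6917 = 7.847 mg/L.

t_c ≈ 1.17 d; D_c ≈ 7.85 mg/L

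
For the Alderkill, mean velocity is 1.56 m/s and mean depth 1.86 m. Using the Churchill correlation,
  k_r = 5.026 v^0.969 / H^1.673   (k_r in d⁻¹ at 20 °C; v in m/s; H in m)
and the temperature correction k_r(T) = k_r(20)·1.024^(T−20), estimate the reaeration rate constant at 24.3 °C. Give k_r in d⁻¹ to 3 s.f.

k_r ≈ 3.03 d⁻¹

k_r(20) = 5.026 × 1.56^0.969 / 1.86^1.673 = 5.026 × 1.539 / 2.824 = 2.738 d⁻¹.
k_r(24.3) = 2.738 × 1.024^(24.3−20) = 2.738 × 1.107 = 3.032 d⁻¹.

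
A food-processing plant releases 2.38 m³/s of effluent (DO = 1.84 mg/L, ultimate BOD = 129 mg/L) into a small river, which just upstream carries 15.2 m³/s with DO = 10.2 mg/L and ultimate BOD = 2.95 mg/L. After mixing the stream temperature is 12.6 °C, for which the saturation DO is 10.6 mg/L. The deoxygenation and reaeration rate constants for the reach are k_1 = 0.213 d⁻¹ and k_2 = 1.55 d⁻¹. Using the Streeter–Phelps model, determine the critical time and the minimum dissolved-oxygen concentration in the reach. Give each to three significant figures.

Mixed DO = (15.2×10.2 + 2.38×1.84)/(15.2+2.38) = 159.4/17.58 = 9.068 mg/L.
Mixed L₀ = (15.2×2.95 + 2.38×129)/(17.58) = 351.9/17.58 = 20.01 mg/L.
Initial deficit D₀ = C_s − DO₀ = 10.6 − 9.068 = 1.532 mg/L.
t_c = (1/1.337) ln[(1.55/0.213)(1 − 1.532×1.337/(0.213×20.01))] = 0.7479 × ln(3.781) = 0.9948 d.
D_c = (0.213/1.55) × 20.01 × e^(−0.213×0.9948) = 0.1374 × 20.01 × 0.8091 = 2.225 mg/L.
Minimum DO = 10.6 − 2.225 = 8.375 mg/L.

t_c ≈ 0.995 d; minimum DO ≈ 8.37 mg/L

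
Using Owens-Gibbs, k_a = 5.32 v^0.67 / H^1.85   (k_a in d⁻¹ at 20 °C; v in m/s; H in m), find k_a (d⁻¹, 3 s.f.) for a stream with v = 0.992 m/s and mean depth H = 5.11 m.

k_a ≈ 0.259 d⁻¹

k_a = 5.32 × 0.992^0.67 / 5.11^1.85 = 5.32 × 0.9946 / 20.44 = 0.2588 d⁻¹.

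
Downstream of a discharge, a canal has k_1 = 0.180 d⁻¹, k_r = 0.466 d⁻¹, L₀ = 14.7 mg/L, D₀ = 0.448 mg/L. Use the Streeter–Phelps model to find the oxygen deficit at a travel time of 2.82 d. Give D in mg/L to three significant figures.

k_1 L₀/(k_r−k_1) = 0.180×14.7/(0.466−0.180) = 2.646/0.2860 = 9.252 mg/L.
e^(−k_1 t) = e^(−0.180×2.820) = 0.6019; e^(−k_r t) = e^(−0.466×2.820) = 0.2687.
D = 9.252 × (0.6019 − 0.2687) + 0.448 × 0.2687 = 3.083 + 0.1204 = 3.203 mg/L.

D ≈ 3.20 mg/L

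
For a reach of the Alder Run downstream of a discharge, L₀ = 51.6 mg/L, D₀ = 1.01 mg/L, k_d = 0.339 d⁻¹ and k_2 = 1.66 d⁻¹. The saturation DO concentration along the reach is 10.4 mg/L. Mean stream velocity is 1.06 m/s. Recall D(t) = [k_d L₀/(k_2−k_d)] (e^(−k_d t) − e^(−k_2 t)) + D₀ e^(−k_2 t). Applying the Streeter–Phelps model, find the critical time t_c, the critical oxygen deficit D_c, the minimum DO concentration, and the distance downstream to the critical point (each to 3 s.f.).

At the critical point dD/dt = 0, so k_d L₀ e^(−k_d t) = k_2 D. Substituting D(t) from the Streeter–Phelps equation and solving for t gives
t_c = ln[(k_2/k_d)(1 − D₀(k_2−k_d)/(k_d L₀))] / (k_2−k_d).
Here k_2−k_d = 1.321 d⁻¹ and 1 − D₀(k_2−k_d)/(k_d L₀) = 1 − 1.01×1.321/(0.339×51.6) = 0.9237, so
t_c = ln(4.897 × 0.9237) / 1.321 = 1.509 / 1.321 = 1.142 d.
D_c = (k_d/k_2) L₀ e^(−k_d t_c) = (0.339/1.66) × 51.6 × e^(−0.339×1.142) = 0.2042 × 51.6 × 0.6789 = 7.154 mg/L.
Minimum DO = C_s − D_c = 10.4 − 7.154 = 3.246 mg/L.
x_c = v t_c = 1.06 m/s × 1.142 d × 86400 s/d = 104600 m ≈ 105 km.

t_c ≈ 1.14 d; D_c ≈ 7.15 mg/L; min DO ≈ 3.25 mg/L; x_c ≈ 105 km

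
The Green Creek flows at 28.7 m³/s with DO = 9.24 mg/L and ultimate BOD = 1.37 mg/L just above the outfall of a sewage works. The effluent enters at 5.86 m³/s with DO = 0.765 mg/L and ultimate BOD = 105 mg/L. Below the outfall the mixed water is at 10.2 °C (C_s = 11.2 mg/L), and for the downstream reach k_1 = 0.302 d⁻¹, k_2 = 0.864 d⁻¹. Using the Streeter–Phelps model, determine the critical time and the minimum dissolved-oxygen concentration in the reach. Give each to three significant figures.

Mixed DO = (28.7×9.24 + 5.86×0.765)/(28.7+5.86) = 269.7/34.56 = 7.803 mg/L.
Mixed L₀ = (28.7×1.37 + 5.86×105)/(34.56) = 654.6/34.56 = 18.94 mg/L.
Initial deficit D₀ = C_s − DO₀ = 11.2 − 7.803 = 3.397 mg/L.
t_c = (1/0.5620) ln[(0.864/0.302)(1 − 3.397×0.5620/(0.302×18.94))] = 1.779 × ln(1.906) = 1.148 d.
D_c = (0.302/0.864) × 18.94 × e^(−0.302×1.148) = 0.3495 × 18.94 × 0.7071 = 4.681 mg/L.
Minimum DO = 11.2 − 4.681 = 6.519 mg/L.

t_c ≈ 1.15 d; minimum DO ≈ 6.52 mg/L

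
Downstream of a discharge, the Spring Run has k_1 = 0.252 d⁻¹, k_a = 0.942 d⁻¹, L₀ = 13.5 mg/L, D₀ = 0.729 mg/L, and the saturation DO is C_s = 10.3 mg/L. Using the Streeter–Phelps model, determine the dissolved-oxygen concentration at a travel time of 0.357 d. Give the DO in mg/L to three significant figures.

DO ≈ 8.80 mg/L

k_1 L₀/(k_a−k_1) = 0.252×13.5/(0.942−0.252) = 3.402/0.6900 = 4.930 mg/L.
e^(−k_1 t) = e^(−0.252×0.3570) = 0.9140; e^(−k_a t) = e^(−0.942×0.3570) = 0.7144.
D = 4.930 × (0.9140 − 0.7144) + 0.729 × 0.7144 = 0.9839 + 0.5208 = 1.505 mg/L.
DO = C_s − D = 10.3 − 1.505 = 8.795 mg/L.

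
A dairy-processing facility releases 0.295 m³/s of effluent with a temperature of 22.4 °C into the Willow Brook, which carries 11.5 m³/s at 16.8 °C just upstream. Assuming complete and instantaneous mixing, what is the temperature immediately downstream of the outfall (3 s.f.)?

16.9 °C

Flow-weighted mixing: C = (Q_r C_r + Q_w C_w)/(Q_r + Q_w)
= (11.5×16.8 + 0.295×22.4)/(11.5 + 0.295) = 199.8/11.79 = 16.94 °C.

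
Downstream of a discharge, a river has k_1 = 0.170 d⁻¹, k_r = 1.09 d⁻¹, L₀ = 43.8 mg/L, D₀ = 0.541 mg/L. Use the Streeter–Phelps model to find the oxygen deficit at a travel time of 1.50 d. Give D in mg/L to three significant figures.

k_1 L₀/(k_r−k_1) = 0.170×43.8/(1.09−0.170) = 7.446/0.9200 = 8.093 mg/L.
e^(−k_1 t) = e^(−0.170×1.500) = 0.7749; e^(−k_r t) = e^(−1.09×1.500) = 0.1950.
D = 8.093 × (0.7749 − 0.1950) + 0.541 × 0.1950 = 4.694 + 0.1055 = 4.799 mg/L.

D ≈ 4.80 mg/L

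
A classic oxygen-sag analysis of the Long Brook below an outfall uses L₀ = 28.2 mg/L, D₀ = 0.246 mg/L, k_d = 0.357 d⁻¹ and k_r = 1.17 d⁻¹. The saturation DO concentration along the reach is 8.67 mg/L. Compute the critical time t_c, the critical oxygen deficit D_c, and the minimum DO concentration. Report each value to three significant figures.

At the critical point dD/dt = 0, so k_d L₀ e^(−k_d t) = k_r D. Substituting D(t) from the Streeter–Phelps equation and solving for t gives
t_c = ln[(k_r/k_d)(1 − D₀(k_r−k_d)/(k_d L₀))] / (k_r−k_d).
Here k_r−k_d = 0.8130 d⁻¹ and 1 − D₀(k_r−k_d)/(k_d L₀) = 1 − 0.246×0.8130/(0.357×28.2) = 0.9801, so
t_c = ln(3.277 × 0.9801) / 0.8130 = 1.167 / 0.8130 = 1.435 d.
L(t_c) = L₀ e^(−k_d t_c) = 28.2 × 0.5990 = 16.89 mg/L, and at the critical point k_r D_c = k_d L, so D_c = (0.357/1.17) × 16.89 = 5.155 mg/L.
Minimum DO = C_s − D_c = 8.67 − 5.155 = 3.515 mg/L.

t_c ≈ 1.44 d; D_c ≈ 5.15 mg/L; min DO ≈ 3.52 mg/L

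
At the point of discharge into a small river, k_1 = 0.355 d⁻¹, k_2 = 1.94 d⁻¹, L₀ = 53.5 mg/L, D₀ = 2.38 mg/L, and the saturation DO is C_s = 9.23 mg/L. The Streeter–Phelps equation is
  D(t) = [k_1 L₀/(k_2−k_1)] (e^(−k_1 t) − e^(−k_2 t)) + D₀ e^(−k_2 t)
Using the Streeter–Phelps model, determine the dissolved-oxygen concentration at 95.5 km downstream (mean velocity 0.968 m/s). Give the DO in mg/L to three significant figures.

Travel time t = x/v = 95.5 km / (0.968 m/s) = 95500 m / 0.968 m/s = 98660 s = 1.142 d.
k_1 L₀/(k_2−k_1) = 0.355×53.5/(1.94−0.355) = 18.99/1.585 = 11.98 mg/L.
e^(−k_1 t) = e^(−0.355×1.142) = 0.6667; e^(−k_2 t) = e^(−1.94×1.142) = 0.1091.
D = 11.98 × (0.6667 − 0.1091) + 2.38 × 0.1091 = 6.682 + 0.2597 = 6.941 mg/L.
DO = C_s − D = 9.23 − 6.941 = 2.289 mg/L.

DO ≈ 2.29 mg/L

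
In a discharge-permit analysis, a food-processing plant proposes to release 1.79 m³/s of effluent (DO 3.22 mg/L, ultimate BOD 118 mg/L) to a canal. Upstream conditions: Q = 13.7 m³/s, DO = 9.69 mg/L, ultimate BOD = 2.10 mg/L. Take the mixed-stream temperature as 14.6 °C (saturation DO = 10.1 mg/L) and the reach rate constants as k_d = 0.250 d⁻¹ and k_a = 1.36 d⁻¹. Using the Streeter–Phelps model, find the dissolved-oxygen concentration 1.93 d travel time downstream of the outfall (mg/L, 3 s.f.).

DO ≈ 8.12 mg/L

Mixed DO = (13.7×9.69 + 1.79×3.22)/(13.7+1.79) = 138.5/15.49 = 8.942 mg/L.
Mixed L₀ = (13.7×2.10 + 1.79×118)/(15.49) = 240.0/15.49 = 15.49 mg/L.
Initial deficit D₀ = C_s − DO₀ = 10.1 − 8.942 = 1.158 mg/L.
D(1.93) = [0.250×15.49/(1.36−0.250)](e^(−0.250×1.93) − e^(−1.36×1.93)) + 1.158 e^(−1.36×1.93)
= 3.489 × (0.6172 − 0.07245) + 1.158 × 0.07245 = 1.985 mg/L.
DO = 10.1 − 1.985 = 8.115 mg/L.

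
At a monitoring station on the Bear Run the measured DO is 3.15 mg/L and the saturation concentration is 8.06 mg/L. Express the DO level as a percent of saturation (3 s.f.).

% saturation = C/C_s × 100 = 3.15/8.06 × 100 = 39.1 %.

39.1 % saturation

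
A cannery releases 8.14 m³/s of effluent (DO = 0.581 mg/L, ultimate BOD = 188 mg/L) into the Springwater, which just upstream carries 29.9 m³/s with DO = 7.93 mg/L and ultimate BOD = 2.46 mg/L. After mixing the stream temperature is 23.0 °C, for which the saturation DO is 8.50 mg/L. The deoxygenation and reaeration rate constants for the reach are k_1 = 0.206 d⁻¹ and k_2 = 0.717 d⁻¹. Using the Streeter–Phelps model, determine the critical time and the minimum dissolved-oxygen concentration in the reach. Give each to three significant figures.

t_c ≈ 2.18 d; minimum DO ≈ 0.764 mg/L

Mixed DO = (29.9×7.93 + 8.14×0.581)/(29.9+8.14) = 241.8/38.04 = 6.357 mg/L.
Mixed L₀ = (29.9×2.46 + 8.14×188)/(38.04) = 1604/38.04 = 42.16 mg/L.
Initial deficit D₀ = C_s − DO₀ = 8.50 − 6.357 = 2.143 mg/L.
t_c = (1/0.5110) ln[(0.717/0.206)(1 − 2.143×0.5110/(0.206×42.16))] = 1.957 × ln(3.042) = 2.177 d.
D_c = (0.206/0.717) × 42.16 × e^(−0.206×2.177) = 0.2873 × 42.16 × 0.6386 = 7.736 mg/L.
Minimum DO = 8.50 − 7.736 = 0.7641 mg/L.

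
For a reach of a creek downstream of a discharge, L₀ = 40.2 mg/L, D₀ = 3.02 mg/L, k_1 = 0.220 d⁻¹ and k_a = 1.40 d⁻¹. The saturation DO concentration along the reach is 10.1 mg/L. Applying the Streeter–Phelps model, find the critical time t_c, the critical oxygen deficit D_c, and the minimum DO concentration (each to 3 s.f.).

At the critical point dD/dt = 0, so k_1 L₀ e^(−k_1 t) = k_a D. Substituting D(t) from the Streeter–Phelps equation and solving for t gives
t_c = ln[(k_a/k_1)(1 − D₀(k_a−k_1)/(k_1 L₀))] / (k_a−k_1).
Here k_a−k_1 = 1.180 d⁻¹ and 1 − D₀(k_a−k_1)/(k_1 L₀) = 1 − 3.02×1.180/(0.220×40.2) = 0.5971, so
t_c = ln(6.364 × 0.5971) / 1.180 = 1.335 / 1.180 = 1.131 d.
L(t_c) = L₀ e^(−k_1 t_c) = 40.2 × 0.7797 = 31.34 mg/L, and at the critical point k_a D_c = k_1 L, so D_c = (0.220/1.40) × 31.34 = 4.925 mg/L.
Minimum DO = C_s − D_c = 10.1 − 4.925 = 5.175 mg/L.

t_c ≈ 1.13 d; D_c ≈ 4.93 mg/L; min DO ≈ 5.17 mg/L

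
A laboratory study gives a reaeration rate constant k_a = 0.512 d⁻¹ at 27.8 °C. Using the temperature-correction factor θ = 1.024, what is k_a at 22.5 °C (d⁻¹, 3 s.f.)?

k_a ≈ 0.452 d⁻¹

k_a(T₂) = k_a(T₁) · θ^(T₂−T₁) = 0.512 × 1.024^(22.5−27.8)
= 0.512 × 1.024^-5.30 = 0.512 × 0.8819 = 0.4515 d⁻¹.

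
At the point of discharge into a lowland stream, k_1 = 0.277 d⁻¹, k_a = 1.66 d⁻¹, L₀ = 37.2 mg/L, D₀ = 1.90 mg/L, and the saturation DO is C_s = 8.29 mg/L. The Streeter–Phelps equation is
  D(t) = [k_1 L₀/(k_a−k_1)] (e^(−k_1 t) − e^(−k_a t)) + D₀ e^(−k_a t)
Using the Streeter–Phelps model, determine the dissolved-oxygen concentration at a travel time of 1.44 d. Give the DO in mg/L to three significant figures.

DO ≈ 3.80 mg/L

k_1 L₀/(k_a−k_1) = 0.277×37.2/(1.66−0.277) = 10.30/1.383 = 7.451 mg/L.
e^(−k_1 t) = e^(−0.277×1.440) = 0.6711; e^(−k_a t) = e^(−1.66×1.440) = 0.09159.
D = 7.451 × (0.6711 − 0.09159) + 1.90 × 0.09159 = 4.318 + 0.1740 = 4.492 mg/L.
DO = C_s − D = 8.29 − 4.492 = 3.798 mg/L.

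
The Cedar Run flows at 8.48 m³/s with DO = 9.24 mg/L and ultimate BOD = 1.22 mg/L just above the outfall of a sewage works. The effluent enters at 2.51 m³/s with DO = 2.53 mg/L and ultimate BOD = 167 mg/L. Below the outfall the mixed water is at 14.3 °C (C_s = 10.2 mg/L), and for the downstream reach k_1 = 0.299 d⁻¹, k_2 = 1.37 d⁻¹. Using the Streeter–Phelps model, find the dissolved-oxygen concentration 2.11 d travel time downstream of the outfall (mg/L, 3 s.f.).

Mixed DO = (8.48×9.24 + 2.51×2.53)/(8.48+2.51) = 84.71/10.99 = 7.708 mg/L.
Mixed L₀ = (8.48×1.22 + 2.51×167)/(10.99) = 429.5/10.99 = 39.08 mg/L.
Initial deficit D₀ = C_s − DO₀ = 10.2 − 7.708 = 2.492 mg/L.
D(2.11) = [0.299×39.08/(1.37−0.299)](e^(−0.299×2.11) − e^(−1.37×2.11)) + 2.492 e^(−1.37×2.11)
= 10.91 × (0.5321 − 0.05554) + 2.492 × 0.05554 = 5.338 mg/L.
DO = 10.2 − 5.338 = 4.862 mg/L.

DO ≈ 4.86 mg/L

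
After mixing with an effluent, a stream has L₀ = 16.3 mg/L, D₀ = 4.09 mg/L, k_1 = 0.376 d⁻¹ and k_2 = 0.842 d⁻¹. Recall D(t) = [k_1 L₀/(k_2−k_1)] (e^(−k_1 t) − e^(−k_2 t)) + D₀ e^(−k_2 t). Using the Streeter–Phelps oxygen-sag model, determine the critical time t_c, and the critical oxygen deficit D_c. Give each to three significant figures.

t_c ≈ 0.931 d; D_c ≈ 5.13 mg/L

At the critical point dD/dt = 0, so k_1 L₀ e^(−k_1 t) = k_2 D. Substituting D(t) from the Streeter–Phelps equation and solving for t gives
t_c = ln[(k_2/k_1)(1 − D₀(k_2−k_1)/(k_1 L₀))] / (k_2−k_1).
Here k_2−k_1 = 0.4660 d⁻¹ and 1 − D₀(k_2−k_1)/(k_1 L₀) = 1 − 4.09×0.4660/(0.376×16.3) = 0.6890, so
t_c = ln(2.239 × 0.6890) / 0.4660 = 0.4337 / 0.4660 = 0.9307 d.
L(t_c) = L₀ e^(−k_1 t_c) = 16.3 × 0.7047 = 11.49 mg/L, and at the critical point k_2 D_c = k_1 L, so D_c = (0.376/0.842) × 11.49 = 5.130 mg/L.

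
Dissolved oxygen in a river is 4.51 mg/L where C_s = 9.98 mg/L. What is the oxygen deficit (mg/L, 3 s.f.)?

D ≈ 5.47 mg/L

D = C_s − C = 9.98 − 4.51 = 5.47 mg/L.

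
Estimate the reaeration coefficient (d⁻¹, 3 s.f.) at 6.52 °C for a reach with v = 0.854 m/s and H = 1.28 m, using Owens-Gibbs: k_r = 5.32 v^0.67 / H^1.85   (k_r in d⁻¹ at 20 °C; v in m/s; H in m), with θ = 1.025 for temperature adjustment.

k_r(20) = 5.32 × 0.854^0.67 / 1.28^1.85 = 5.32 × 0.8997 / 1.579 = 3.031 d⁻¹.
k_r(6.52) = 3.031 × 1.025^(6.52−20) = 3.031 × 0.7169 = 2.173 d⁻¹.

k_r ≈ 2.17 d⁻¹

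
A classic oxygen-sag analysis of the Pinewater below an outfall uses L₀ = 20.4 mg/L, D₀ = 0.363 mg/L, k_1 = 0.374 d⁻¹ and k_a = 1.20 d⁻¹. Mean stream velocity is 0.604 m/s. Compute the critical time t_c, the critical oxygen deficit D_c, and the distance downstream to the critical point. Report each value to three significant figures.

At the critical point dD/dt = 0, so k_1 L₀ e^(−k_1 t) = k_a D. Substituting D(t) from the Streeter–Phelps equation and solving for t gives
t_c = ln[(k_a/k_1)(1 − D₀(k_a−k_1)/(k_1 L₀))] / (k_a−k_1).
Here k_a−k_1 = 0.8260 d⁻¹ and 1 − D₀(k_a−k_1)/(k_1 L₀) = 1 − 0.363×0.8260/(0.374×20.4) = 0.9607, so
t_c = ln(3.209 × 0.9607) / 0.8260 = 1.126 / 0.8260 = 1.363 d.
D_c = (k_1/k_a) L₀ e^(−k_1 t_c) = (0.374/1.20) × 20.4 × e^(−0.374×1.363) = 0.3117 × 20.4 × 0.6007 = 3.819 mg/L.
x_c = v t_c = 0.604 m/s × 1.363 d × 86400 s/d = 71120 m ≈ 71.1 km.

t_c ≈ 1.36 d; D_c ≈ 3.82 mg/L; x_c ≈ 71.1 km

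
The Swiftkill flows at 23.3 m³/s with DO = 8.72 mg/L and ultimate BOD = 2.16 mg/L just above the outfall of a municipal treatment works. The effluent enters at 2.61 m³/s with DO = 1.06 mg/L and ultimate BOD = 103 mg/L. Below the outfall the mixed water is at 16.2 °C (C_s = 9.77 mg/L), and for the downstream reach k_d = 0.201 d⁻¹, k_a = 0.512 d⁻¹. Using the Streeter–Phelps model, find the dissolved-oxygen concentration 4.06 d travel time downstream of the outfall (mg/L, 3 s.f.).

Mixed DO = (23.3×8.72 + 2.61×1.06)/(23.3+2.61) = 205.9/25.91 = 7.948 mg/L.
Mixed L₀ = (23.3×2.16 + 2.61×103)/(25.91) = 319.2/25.91 = 12.32 mg/L.
Initial deficit D₀ = C_s − DO₀ = 9.77 − 7.948 = 1.822 mg/L.
D(4.06) = [0.201×12.32/(0.512−0.201)](e^(−0.201×4.06) − e^(−0.512×4.06)) + 1.822 e^(−0.512×4.06)
= 7.961 × (0.4422 − 0.1251) + 1.822 × 0.1251 = 2.752 mg/L.
DO = 9.77 − 2.752 = 7.018 mg/L.

DO ≈ 7.02 mg/L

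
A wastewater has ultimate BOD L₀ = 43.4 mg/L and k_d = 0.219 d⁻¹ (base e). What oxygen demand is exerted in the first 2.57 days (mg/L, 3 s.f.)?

y_t = L₀(1 − e^(−k_d t)) = 43.4 × (1 − e^(−0.219×2.57))
= 43.4 × (1 − 0.5696) = 43.4 × 0.4304 = 18.68 mg/L.

y ≈ 18.7 mg/L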